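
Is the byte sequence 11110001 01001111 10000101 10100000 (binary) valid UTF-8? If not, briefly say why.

invalid (non-continuation byte where continuation expected)

Leading byte 0xF1 = 11110001 → 4-byte form.
Byte 2 is 0x4F = 01001111, which is not 10xxxxxx — expected a continuation byte.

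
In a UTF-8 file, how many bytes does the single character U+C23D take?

3

U+C23D = 0xC23D. UTF-8 uses 1 byte below 0x80, 2 below 0x800, 3 below 0x10000, 4 up to 0x10FFFF. 0xC23D is in U+0800–U+FFFF → 3 bytes.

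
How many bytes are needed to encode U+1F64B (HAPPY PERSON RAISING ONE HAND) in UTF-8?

4

U+1F64B = 0x1F64B. UTF-8 uses 1 byte below 0x80, 2 below 0x800, 3 below 0x10000, 4 up to 0x10FFFF. 0x1F64B is in U+10000–U+10FFFF → 4 bytes.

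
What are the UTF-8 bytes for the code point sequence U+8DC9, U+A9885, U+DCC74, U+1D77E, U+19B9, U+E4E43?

U+8DC9: 3-byte form → E8 B7 89.
U+A9885: 4-byte form → F2 A9 A2 85.
U+DCC74: 4-byte form → F3 9C B1 B4.
U+1D77E: 4-byte form → F0 9D 9D BE.
U+19B9: 3-byte form → E1 A6 B9.
U+E4E43: 4-byte form → F3 A4 B9 83.
Concatenated (22 bytes): E8 B7 89 F2 A9 A2 85 F3 9C B1 B4 F0 9D 9D BE E1 A6 B9 F3 A4 B9 83.

E8 B7 89 F2 A9 A2 85 F3 9C B1 B4 F0 9D 9D BE E1 A6 B9 F3 A4 B9 83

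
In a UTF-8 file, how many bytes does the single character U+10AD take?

U+10AD = 0x10AD. UTF-8 uses 1 byte below 0x80, 2 below 0x800, 3 below 0x10000, 4 up to 0x10FFFF. 0x10AD is in U+0800–U+FFFF → 3 bytes.

3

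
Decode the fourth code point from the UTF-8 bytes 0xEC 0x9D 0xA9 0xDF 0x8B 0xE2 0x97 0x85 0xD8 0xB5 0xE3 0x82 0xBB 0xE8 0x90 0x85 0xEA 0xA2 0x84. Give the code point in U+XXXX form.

U+0635

Offset 0: leading byte 0xEC = 11101100 → 3-byte char #1 = EC 9D A9.
Offset 3: leading byte 0xDF = 11011111 → 2-byte char #2 = DF 8B.
Offset 5: leading byte 0xE2 = 11100010 → 3-byte char #3 = E2 97 85.
Offset 8: leading byte 0xD8 = 11011000 → 2-byte char #4 = D8 B5.
Leading byte 0xD8 = 11011000 matches 110xxxxx → 2-byte sequence.
Byte 1: 0xD8 = 11011000, payload 11000 (5 bits).
Byte 2: 0xB5 = 10110101 (10xxxxxx ✓), payload 110101.
Concatenate: 11000110101 = 0x635 (11 bits → U+0635).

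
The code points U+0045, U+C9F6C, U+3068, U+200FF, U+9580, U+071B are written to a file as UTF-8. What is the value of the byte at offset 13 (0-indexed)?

0x96

U+0045 → 1-byte form 45 at offsets 0–0.
U+C9F6C → 4-byte form F3 89 BD AC at offsets 1–4.
U+3068 → 3-byte form E3 81 A8 at offsets 5–7.
U+200FF → 4-byte form F0 A0 83 BF at offsets 8–11.
U+9580 → 3-byte form E9 96 80 at offsets 12–14.
Offset 13 falls in char 5's range; it's byte 2 of E9 96 80 = 0x96.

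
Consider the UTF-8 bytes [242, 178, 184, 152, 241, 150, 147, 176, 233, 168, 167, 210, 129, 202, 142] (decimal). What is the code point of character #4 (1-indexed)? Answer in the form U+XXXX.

U+0481

Offset 0: leading byte 0xF2 = 11110010 → 4-byte char #1 = F2 B2 B8 98.
Offset 4: leading byte 0xF1 = 11110001 → 4-byte char #2 = F1 96 93 B0.
Offset 8: leading byte 0xE9 = 11101001 → 3-byte char #3 = E9 A8 A7.
Offset 11: leading byte 0xD2 = 11010010 → 2-byte char #4 = D2 81.
Leading byte 0xD2 = 11010010 matches 110xxxxx → 2-byte sequence.
Byte 1: 0xD2 = 11010010, payload 10010 (5 bits).
Byte 2: 0x81 = 10000001 (10xxxxxx ✓), payload 000001.
Concatenate: 10010000001 = 0x481 (11 bits → U+0481).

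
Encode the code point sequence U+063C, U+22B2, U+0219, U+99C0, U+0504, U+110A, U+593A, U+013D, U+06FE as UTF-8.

D8 BC E2 8A B2 C8 99 E9 A7 80 D4 84 E1 84 8A E5 A4 BA C4 BD DB BE

U+063C: 2-byte form → D8 BC.
U+22B2: 3-byte form → E2 8A B2.
U+0219: 2-byte form → C8 99.
U+99C0: 3-byte form → E9 A7 80.
U+0504: 2-byte form → D4 84.
U+110A: 3-byte form → E1 84 8A.
U+593A: 3-byte form → E5 A4 BA.
U+013D: 2-byte form → C4 BD.
U+06FE: 2-byte form → DB BE.
Concatenated (22 bytes): D8 BC E2 8A B2 C8 99 E9 A7 80 D4 84 E1 84 8A E5 A4 BA C4 BD DB BE.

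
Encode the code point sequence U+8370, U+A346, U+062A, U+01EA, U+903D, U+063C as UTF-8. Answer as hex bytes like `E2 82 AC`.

E8 8D B0 EA 8D 86 D8 AA C7 AA E9 80 BD D8 BC

U+8370: 3-byte form → E8 8D B0.
U+A346: 3-byte form → EA 8D 86.
U+062A: 2-byte form → D8 AA.
U+01EA: 2-byte form → C7 AA.
U+903D: 3-byte form → E9 80 BD.
U+063C: 2-byte form → D8 BC.
Concatenated (15 bytes): E8 8D B0 EA 8D 86 D8 AA C7 AA E9 80 BD D8 BC.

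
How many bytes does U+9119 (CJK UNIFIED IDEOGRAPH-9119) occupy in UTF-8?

U+9119 = 0x9119. UTF-8 uses 1 byte below 0x80, 2 below 0x800, 3 below 0x10000, 4 up to 0x10FFFF. 0x9119 is in U+0800–U+FFFF → 3 bytes.

3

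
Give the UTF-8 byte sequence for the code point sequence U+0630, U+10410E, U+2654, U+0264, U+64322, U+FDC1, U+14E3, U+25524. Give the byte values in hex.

U+0630: 2-byte form → D8 B0.
U+10410E: 4-byte form → F4 84 84 8E.
U+2654: 3-byte form → E2 99 94.
U+0264: 2-byte form → C9 A4.
U+64322: 4-byte form → F1 A4 8C A2.
U+FDC1: 3-byte form → EF B7 81.
U+14E3: 3-byte form → E1 93 A3.
U+25524: 4-byte form → F0 A5 94 A4.
Concatenated (25 bytes): D8 B0 F4 84 84 8E E2 99 94 C9 A4 F1 A4 8C A2 EF B7 81 E1 93 A3 F0 A5 94 A4.

D8 B0 F4 84 84 8E E2 99 94 C9 A4 F1 A4 8C A2 EF B7 81 E1 93 A3 F0 A5 94 A4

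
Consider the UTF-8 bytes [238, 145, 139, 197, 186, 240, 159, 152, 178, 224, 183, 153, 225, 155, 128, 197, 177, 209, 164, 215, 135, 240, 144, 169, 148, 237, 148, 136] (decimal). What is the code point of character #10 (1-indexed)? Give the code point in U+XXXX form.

Offset 0: leading byte 0xEE = 11101110 → 3-byte char #1 = EE 91 8B.
Offset 3: leading byte 0xC5 = 11000101 → 2-byte char #2 = C5 BA.
Offset 5: leading byte 0xF0 = 11110000 → 4-byte char #3 = F0 9F 98 B2.
Offset 9: leading byte 0xE0 = 11100000 → 3-byte char #4 = E0 B7 99.
Offset 12: leading byte 0xE1 = 11100001 → 3-byte char #5 = E1 9B 80.
Offset 15: leading byte 0xC5 = 11000101 → 2-byte char #6 = C5 B1.
Offset 17: leading byte 0xD1 = 11010001 → 2-byte char #7 = D1 A4.
Offset 19: leading byte 0xD7 = 11010111 → 2-byte char #8 = D7 87.
Offset 21: leading byte 0xF0 = 11110000 → 4-byte char #9 = F0 90 A9 94.
Offset 25: leading byte 0xED = 11101101 → 3-byte char #10 = ED 94 88.
Leading byte 0xED = 11101101 matches 1110xxxx → 3-byte sequence.
Byte 1: 0xED = 11101101, payload 1101 (4 bits).
Byte 2: 0x94 = 10010100 (10xxxxxx ✓), payload 010100.
Byte 3: 0x88 = 10001000 (10xxxxxx ✓), payload 001000.
Concatenate: 1101010100001000 = 0xD508 (16 bits → U+D508).

U+D508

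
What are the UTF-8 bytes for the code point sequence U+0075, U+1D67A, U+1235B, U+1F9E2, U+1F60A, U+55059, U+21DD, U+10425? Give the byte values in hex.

U+0075: 1-byte form → 75.
U+1D67A: 4-byte form → F0 9D 99 BA.
U+1235B: 4-byte form → F0 92 8D 9B.
U+1F9E2: 4-byte form → F0 9F A7 A2.
U+1F60A: 4-byte form → F0 9F 98 8A.
U+55059: 4-byte form → F1 95 81 99.
U+21DD: 3-byte form → E2 87 9D.
U+10425: 4-byte form → F0 90 90 A5.
Concatenated (28 bytes): 75 F0 9D 99 BA F0 92 8D 9B F0 9F A7 A2 F0 9F 98 8A F1 95 81 99 E2 87 9D F0 90 90 A5.

75 F0 9D 99 BA F0 92 8D 9B F0 9F A7 A2 F0 9F 98 8A F1 95 81 99 E2 87 9D F0 90 90 A5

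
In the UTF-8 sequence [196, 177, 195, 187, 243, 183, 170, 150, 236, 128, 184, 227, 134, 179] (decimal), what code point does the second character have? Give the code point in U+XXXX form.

U+00FB

Offset 0: leading byte 0xC4 = 11000100 → 2-byte char #1 = C4 B1.
Offset 2: leading byte 0xC3 = 11000011 → 2-byte char #2 = C3 BB.
Leading byte 0xC3 = 11000011 matches 110xxxxx → 2-byte sequence.
Byte 1: 0xC3 = 11000011, payload 00011 (5 bits).
Byte 2: 0xBB = 10111011 (10xxxxxx ✓), payload 111011.
Concatenate: 00011111011 = 0xFB (11 bits → U+00FB).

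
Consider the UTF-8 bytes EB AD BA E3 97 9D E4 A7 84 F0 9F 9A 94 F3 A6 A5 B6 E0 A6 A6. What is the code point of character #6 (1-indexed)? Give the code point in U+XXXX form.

U+09A6

Offset 0: leading byte 0xEB = 11101011 → 3-byte char #1 = EB AD BA.
Offset 3: leading byte 0xE3 = 11100011 → 3-byte char #2 = E3 97 9D.
Offset 6: leading byte 0xE4 = 11100100 → 3-byte char #3 = E4 A7 84.
Offset 9: leading byte 0xF0 = 11110000 → 4-byte char #4 = F0 9F 9A 94.
Offset 13: leading byte 0xF3 = 11110011 → 4-byte char #5 = F3 A6 A5 B6.
Offset 17: leading byte 0xE0 = 11100000 → 3-byte char #6 = E0 A6 A6.
Leading byte 0xE0 = 11100000 matches 1110xxxx → 3-byte sequence.
Byte 1: 0xE0 = 11100000, payload 0000 (4 bits).
Byte 2: 0xA6 = 10100110 (10xxxxxx ✓), payload 100110.
Byte 3: 0xA6 = 10100110 (10xxxxxx ✓), payload 100110.
Concatenate: 0000100110100110 = 0x9A6 (16 bits → U+09A6).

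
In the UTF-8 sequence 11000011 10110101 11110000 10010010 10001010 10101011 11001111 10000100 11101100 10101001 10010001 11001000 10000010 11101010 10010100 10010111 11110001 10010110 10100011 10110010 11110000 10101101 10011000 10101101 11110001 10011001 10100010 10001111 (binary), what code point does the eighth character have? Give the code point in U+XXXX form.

U+2D62D

Offset 0: leading byte 0xC3 = 11000011 → 2-byte char #1 = C3 B5.
Offset 2: leading byte 0xF0 = 11110000 → 4-byte char #2 = F0 92 8A AB.
Offset 6: leading byte 0xCF = 11001111 → 2-byte char #3 = CF 84.
Offset 8: leading byte 0xEC = 11101100 → 3-byte char #4 = EC A9 91.
Offset 11: leading byte 0xC8 = 11001000 → 2-byte char #5 = C8 82.
Offset 13: leading byte 0xEA = 11101010 → 3-byte char #6 = EA 94 97.
Offset 16: leading byte 0xF1 = 11110001 → 4-byte char #7 = F1 96 A3 B2.
Offset 20: leading byte 0xF0 = 11110000 → 4-byte char #8 = F0 AD 98 AD.
Leading byte 0xF0 = 11110000 matches 11110xxx → 4-byte sequence.
Byte 1: 0xF0 = 11110000, payload 000 (3 bits).
Byte 2: 0xAD = 10101101 (10xxxxxx ✓), payload 101101.
Byte 3: 0x98 = 10011000 (10xxxxxx ✓), payload 011000.
Byte 4: 0xAD = 10101101 (10xxxxxx ✓), payload 101101.
Concatenate: 000101101011000101101 = 0x2D62D (21 bits → U+2D62D).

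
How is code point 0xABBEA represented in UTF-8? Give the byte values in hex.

U+ABBEA = 0xABBEA = 703466 decimal. In range U+10000–U+10FFFF → 4-byte form: 11110xxx 10xxxxxx 10xxxxxx 10xxxxxx.
Binary (21 bits): 010101011101111101010.
Split 3+6+6+6: 010 | 101011 | 101111 | 101010.
Byte 1: 11110010 = 0xF2.
Byte 2: 10101011 = 0xAB.
Byte 3: 10101111 = 0xAF.
Byte 4: 10101010 = 0xAA.

F2 AB AF AA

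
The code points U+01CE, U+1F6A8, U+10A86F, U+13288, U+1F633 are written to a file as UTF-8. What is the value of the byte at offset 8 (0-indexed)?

U+01CE → 2-byte form C7 8E at offsets 0–1.
U+1F6A8 → 4-byte form F0 9F 9A A8 at offsets 2–5.
U+10A86F → 4-byte form F4 8A A1 AF at offsets 6–9.
Offset 8 falls in char 3's range; it's byte 3 of F4 8A A1 AF = 0xA1.

0xA1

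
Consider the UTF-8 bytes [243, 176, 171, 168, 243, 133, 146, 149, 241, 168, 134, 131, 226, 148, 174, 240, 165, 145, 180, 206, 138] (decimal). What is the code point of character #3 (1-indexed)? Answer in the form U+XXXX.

U+68183

Offset 0: leading byte 0xF3 = 11110011 → 4-byte char #1 = F3 B0 AB A8.
Offset 4: leading byte 0xF3 = 11110011 → 4-byte char #2 = F3 85 92 95.
Offset 8: leading byte 0xF1 = 11110001 → 4-byte char #3 = F1 A8 86 83.
Leading byte 0xF1 = 11110001 matches 11110xxx → 4-byte sequence.
Byte 1: 0xF1 = 11110001, payload 001 (3 bits).
Byte 2: 0xA8 = 10101000 (10xxxxxx ✓), payload 101000.
Byte 3: 0x86 = 10000110 (10xxxxxx ✓), payload 000110.
Byte 4: 0x83 = 10000011 (10xxxxxx ✓), payload 000011.
Concatenate: 001101000000110000011 = 0x68183 (21 bits → U+68183).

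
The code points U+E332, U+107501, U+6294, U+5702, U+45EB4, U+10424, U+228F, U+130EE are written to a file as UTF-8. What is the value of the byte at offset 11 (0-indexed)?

0x9C

U+E332 → 3-byte form EE 8C B2 at offsets 0–2.
U+107501 → 4-byte form F4 87 94 81 at offsets 3–6.
U+6294 → 3-byte form E6 8A 94 at offsets 7–9.
U+5702 → 3-byte form E5 9C 82 at offsets 10–12.
Offset 11 falls in char 4's range; it's byte 2 of E5 9C 82 = 0x9C.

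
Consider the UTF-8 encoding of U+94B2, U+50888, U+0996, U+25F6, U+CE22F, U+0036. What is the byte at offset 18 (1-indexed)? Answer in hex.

1-indexed offset 18 is 0-indexed offset 17.
U+94B2 → 3-byte form E9 92 B2 at offsets 0–2.
U+50888 → 4-byte form F1 90 A2 88 at offsets 3–6.
U+0996 → 3-byte form E0 A6 96 at offsets 7–9.
U+25F6 → 3-byte form E2 97 B6 at offsets 10–12.
U+CE22F → 4-byte form F3 8E 88 AF at offsets 13–16.
U+0036 → 1-byte form 36 at offsets 17–17.
Offset 17 falls in char 6's range; it's byte 1 of 36 = 0x36.

0x36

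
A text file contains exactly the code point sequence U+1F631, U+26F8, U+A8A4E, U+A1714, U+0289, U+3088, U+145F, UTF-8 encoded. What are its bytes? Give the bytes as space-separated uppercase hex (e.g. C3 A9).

U+1F631: 4-byte form → F0 9F 98 B1.
U+26F8: 3-byte form → E2 9B B8.
U+A8A4E: 4-byte form → F2 A8 A9 8E.
U+A1714: 4-byte form → F2 A1 9C 94.
U+0289: 2-byte form → CA 89.
U+3088: 3-byte form → E3 82 88.
U+145F: 3-byte form → E1 91 9F.
Concatenated (23 bytes): F0 9F 98 B1 E2 9B B8 F2 A8 A9 8E F2 A1 9C 94 CA 89 E3 82 88 E1 91 9F.

F0 9F 98 B1 E2 9B B8 F2 A8 A9 8E F2 A1 9C 94 CA 89 E3 82 88 E1 91 9F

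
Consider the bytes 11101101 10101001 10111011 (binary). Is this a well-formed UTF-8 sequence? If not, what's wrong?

Structurally a 3-byte sequence; payload = 0xDA7B.
But 0xDA7B is in U+D800–U+DFFF, the surrogate range. Surrogates are not Unicode scalar values and are forbidden in UTF-8.

invalid (encodes a surrogate (U+D800–U+DFFF))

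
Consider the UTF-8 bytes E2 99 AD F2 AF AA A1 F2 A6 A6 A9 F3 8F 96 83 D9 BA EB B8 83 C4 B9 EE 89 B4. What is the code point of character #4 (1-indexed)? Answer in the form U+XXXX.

Offset 0: leading byte 0xE2 = 11100010 → 3-byte char #1 = E2 99 AD.
Offset 3: leading byte 0xF2 = 11110010 → 4-byte char #2 = F2 AF AA A1.
Offset 7: leading byte 0xF2 = 11110010 → 4-byte char #3 = F2 A6 A6 A9.
Offset 11: leading byte 0xF3 = 11110011 → 4-byte char #4 = F3 8F 96 83.
Leading byte 0xF3 = 11110011 matches 11110xxx → 4-byte sequence.
Byte 1: 0xF3 = 11110011, payload 011 (3 bits).
Byte 2: 0x8F = 10001111 (10xxxxxx ✓), payload 001111.
Byte 3: 0x96 = 10010110 (10xxxxxx ✓), payload 010110.
Byte 4: 0x83 = 10000011 (10xxxxxx ✓), payload 000011.
Concatenate: 011001111010110000011 = 0xCF583 (21 bits → U+CF583).

U+CF583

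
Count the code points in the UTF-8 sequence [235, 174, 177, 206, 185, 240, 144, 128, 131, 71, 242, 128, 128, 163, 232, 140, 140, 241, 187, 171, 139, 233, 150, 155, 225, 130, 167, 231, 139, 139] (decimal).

Byte at offset 0: 0xEB = 11101011 → 3-byte char (#1). Advance 3.
Byte at offset 3: 0xCE = 11001110 → 2-byte char (#2). Advance 2.
Byte at offset 5: 0xF0 = 11110000 → 4-byte char (#3). Advance 4.
Byte at offset 9: 0x47 = 01000111 → 1-byte char (#4). Advance 1.
Byte at offset 10: 0xF2 = 11110010 → 4-byte char (#5). Advance 4.
Byte at offset 14: 0xE8 = 11101000 → 3-byte char (#6). Advance 3.
Byte at offset 17: 0xF1 = 11110001 → 4-byte char (#7). Advance 4.
Byte at offset 21: 0xE9 = 11101001 → 3-byte char (#8). Advance 3.
Byte at offset 24: 0xE1 = 11100001 → 3-byte char (#9). Advance 3.
Byte at offset 27: 0xE7 = 11100111 → 3-byte char (#10). Advance 3.
Reached end at offset 30 after 10 code points.

10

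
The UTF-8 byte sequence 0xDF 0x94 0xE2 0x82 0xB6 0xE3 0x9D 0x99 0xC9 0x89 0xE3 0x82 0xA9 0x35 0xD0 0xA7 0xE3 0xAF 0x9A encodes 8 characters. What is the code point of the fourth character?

Offset 0: leading byte 0xDF = 11011111 → 2-byte char #1 = DF 94.
Offset 2: leading byte 0xE2 = 11100010 → 3-byte char #2 = E2 82 B6.
Offset 5: leading byte 0xE3 = 11100011 → 3-byte char #3 = E3 9D 99.
Offset 8: leading byte 0xC9 = 11001001 → 2-byte char #4 = C9 89.
Leading byte 0xC9 = 11001001 matches 110xxxxx → 2-byte sequence.
Byte 1: 0xC9 = 11001001, payload 01001 (5 bits).
Byte 2: 0x89 = 10001001 (10xxxxxx ✓), payload 001001.
Concatenate: 01001001001 = 0x249 (11 bits → U+0249).

U+0249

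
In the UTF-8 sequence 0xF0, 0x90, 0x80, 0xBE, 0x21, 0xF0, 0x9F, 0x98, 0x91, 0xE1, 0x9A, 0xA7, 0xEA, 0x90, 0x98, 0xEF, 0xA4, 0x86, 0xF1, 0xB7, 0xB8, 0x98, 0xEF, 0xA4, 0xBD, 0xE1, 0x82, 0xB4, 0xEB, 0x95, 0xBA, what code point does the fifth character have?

U+A418

Offset 0: leading byte 0xF0 = 11110000 → 4-byte char #1 = F0 90 80 BE.
Offset 4: leading byte 0x21 = 00100001 → 1-byte char #2 = 21.
Offset 5: leading byte 0xF0 = 11110000 → 4-byte char #3 = F0 9F 98 91.
Offset 9: leading byte 0xE1 = 11100001 → 3-byte char #4 = E1 9A A7.
Offset 12: leading byte 0xEA = 11101010 → 3-byte char #5 = EA 90 98.
Leading byte 0xEA = 11101010 matches 1110xxxx → 3-byte sequence.
Byte 1: 0xEA = 11101010, payload 1010 (4 bits).
Byte 2: 0x90 = 10010000 (10xxxxxx ✓), payload 010000.
Byte 3: 0x98 = 10011000 (10xxxxxx ✓), payload 011000.
Concatenate: 1010010000011000 = 0xA418 (16 bits → U+A418).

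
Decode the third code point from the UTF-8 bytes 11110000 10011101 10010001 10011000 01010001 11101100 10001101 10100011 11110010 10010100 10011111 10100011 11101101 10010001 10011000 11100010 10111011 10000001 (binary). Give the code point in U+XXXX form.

U+C363

Offset 0: leading byte 0xF0 = 11110000 → 4-byte char #1 = F0 9D 91 98.
Offset 4: leading byte 0x51 = 01010001 → 1-byte char #2 = 51.
Offset 5: leading byte 0xEC = 11101100 → 3-byte char #3 = EC 8D A3.
Leading byte 0xEC = 11101100 matches 1110xxxx → 3-byte sequence.
Byte 1: 0xEC = 11101100, payload 1100 (4 bits).
Byte 2: 0x8D = 10001101 (10xxxxxx ✓), payload 001101.
Byte 3: 0xA3 = 10100011 (10xxxxxx ✓), payload 100011.
Concatenate: 1100001101100011 = 0xC363 (16 bits → U+C363).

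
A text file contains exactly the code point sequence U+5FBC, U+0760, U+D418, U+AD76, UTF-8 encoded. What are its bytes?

U+5FBC: 3-byte form → E5 BE BC.
U+0760: 2-byte form → DD A0.
U+D418: 3-byte form → ED 90 98.
U+AD76: 3-byte form → EA B5 B6.
Concatenated (11 bytes): E5 BE BC DD A0 ED 90 98 EA B5 B6.

E5 BE BC DD A0 ED 90 98 EA B5 B6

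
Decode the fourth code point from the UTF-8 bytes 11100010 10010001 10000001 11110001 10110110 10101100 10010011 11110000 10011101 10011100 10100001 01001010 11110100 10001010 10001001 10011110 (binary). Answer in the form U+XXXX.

Offset 0: leading byte 0xE2 = 11100010 → 3-byte char #1 = E2 91 81.
Offset 3: leading byte 0xF1 = 11110001 → 4-byte char #2 = F1 B6 AC 93.
Offset 7: leading byte 0xF0 = 11110000 → 4-byte char #3 = F0 9D 9C A1.
Offset 11: leading byte 0x4A = 01001010 → 1-byte char #4 = 4A.
Leading byte 0x4A = 01001010 matches 0xxxxxxx → 1-byte sequence.
Byte 1: 0x4A = 01001010, payload 1001010 (7 bits).
Concatenate: 1001010 = 0x4A (7 bits → U+004A).

U+004A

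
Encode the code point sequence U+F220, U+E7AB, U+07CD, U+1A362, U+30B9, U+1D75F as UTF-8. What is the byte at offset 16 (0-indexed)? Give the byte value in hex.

U+F220 → 3-byte form EF 88 A0 at offsets 0–2.
U+E7AB → 3-byte form EE 9E AB at offsets 3–5.
U+07CD → 2-byte form DF 8D at offsets 6–7.
U+1A362 → 4-byte form F0 9A 8D A2 at offsets 8–11.
U+30B9 → 3-byte form E3 82 B9 at offsets 12–14.
U+1D75F → 4-byte form F0 9D 9D 9F at offsets 15–18.
Offset 16 falls in char 6's range; it's byte 2 of F0 9D 9D 9F = 0x9D.

0x9D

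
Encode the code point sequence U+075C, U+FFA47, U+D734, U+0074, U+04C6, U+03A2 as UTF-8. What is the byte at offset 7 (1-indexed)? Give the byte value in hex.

1-indexed offset 7 is 0-indexed offset 6.
U+075C → 2-byte form DD 9C at offsets 0–1.
U+FFA47 → 4-byte form F3 BF A9 87 at offsets 2–5.
U+D734 → 3-byte form ED 9C B4 at offsets 6–8.
Offset 6 falls in char 3's range; it's byte 1 of ED 9C B4 = 0xED.

0xED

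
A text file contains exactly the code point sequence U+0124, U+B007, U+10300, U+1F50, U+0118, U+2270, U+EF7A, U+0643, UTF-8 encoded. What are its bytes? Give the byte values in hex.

U+0124: 2-byte form → C4 A4.
U+B007: 3-byte form → EB 80 87.
U+10300: 4-byte form → F0 90 8C 80.
U+1F50: 3-byte form → E1 BD 90.
U+0118: 2-byte form → C4 98.
U+2270: 3-byte form → E2 89 B0.
U+EF7A: 3-byte form → EE BD BA.
U+0643: 2-byte form → D9 83.
Concatenated (22 bytes): C4 A4 EB 80 87 F0 90 8C 80 E1 BD 90 C4 98 E2 89 B0 EE BD BA D9 83.

C4 A4 EB 80 87 F0 90 8C 80 E1 BD 90 C4 98 E2 89 B0 EE BD BA D9 83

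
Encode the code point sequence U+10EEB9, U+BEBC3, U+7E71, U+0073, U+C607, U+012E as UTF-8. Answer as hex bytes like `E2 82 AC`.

F4 8E BA B9 F2 BE AF 83 E7 B9 B1 73 EC 98 87 C4 AE

U+10EEB9: 4-byte form → F4 8E BA B9.
U+BEBC3: 4-byte form → F2 BE AF 83.
U+7E71: 3-byte form → E7 B9 B1.
U+0073: 1-byte form → 73.
U+C607: 3-byte form → EC 98 87.
U+012E: 2-byte form → C4 AE.
Concatenated (17 bytes): F4 8E BA B9 F2 BE AF 83 E7 B9 B1 73 EC 98 87 C4 AE.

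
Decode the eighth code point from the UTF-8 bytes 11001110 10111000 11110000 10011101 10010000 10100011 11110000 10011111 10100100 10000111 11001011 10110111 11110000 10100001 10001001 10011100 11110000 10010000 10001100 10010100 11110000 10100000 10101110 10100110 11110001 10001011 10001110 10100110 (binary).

U+4B3A6

Offset 0: leading byte 0xCE = 11001110 → 2-byte char #1 = CE B8.
Offset 2: leading byte 0xF0 = 11110000 → 4-byte char #2 = F0 9D 90 A3.
Offset 6: leading byte 0xF0 = 11110000 → 4-byte char #3 = F0 9F A4 87.
Offset 10: leading byte 0xCB = 11001011 → 2-byte char #4 = CB B7.
Offset 12: leading byte 0xF0 = 11110000 → 4-byte char #5 = F0 A1 89 9C.
Offset 16: leading byte 0xF0 = 11110000 → 4-byte char #6 = F0 90 8C 94.
Offset 20: leading byte 0xF0 = 11110000 → 4-byte char #7 = F0 A0 AE A6.
Offset 24: leading byte 0xF1 = 11110001 → 4-byte char #8 = F1 8B 8E A6.
Leading byte 0xF1 = 11110001 matches 11110xxx → 4-byte sequence.
Byte 1: 0xF1 = 11110001, payload 001 (3 bits).
Byte 2: 0x8B = 10001011 (10xxxxxx ✓), payload 001011.
Byte 3: 0x8E = 10001110 (10xxxxxx ✓), payload 001110.
Byte 4: 0xA6 = 10100110 (10xxxxxx ✓), payload 100110.
Concatenate: 001001011001110100110 = 0x4B3A6 (21 bits → U+4B3A6).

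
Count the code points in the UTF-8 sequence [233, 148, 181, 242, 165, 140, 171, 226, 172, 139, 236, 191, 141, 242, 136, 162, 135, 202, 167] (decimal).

6

Byte at offset 0: 0xE9 = 11101001 → 3-byte char (#1). Advance 3.
Byte at offset 3: 0xF2 = 11110010 → 4-byte char (#2). Advance 4.
Byte at offset 7: 0xE2 = 11100010 → 3-byte char (#3). Advance 3.
Byte at offset 10: 0xEC = 11101100 → 3-byte char (#4). Advance 3.
Byte at offset 13: 0xF2 = 11110010 → 4-byte char (#5). Advance 4.
Byte at offset 17: 0xCA = 11001010 → 2-byte char (#6). Advance 2.
Reached end at offset 19 after 6 code points.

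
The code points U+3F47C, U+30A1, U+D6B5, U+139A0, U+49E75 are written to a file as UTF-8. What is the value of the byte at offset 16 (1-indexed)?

1-indexed offset 16 is 0-indexed offset 15.
U+3F47C → 4-byte form F0 BF 91 BC at offsets 0–3.
U+30A1 → 3-byte form E3 82 A1 at offsets 4–6.
U+D6B5 → 3-byte form ED 9A B5 at offsets 7–9.
U+139A0 → 4-byte form F0 93 A6 A0 at offsets 10–13.
U+49E75 → 4-byte form F1 89 B9 B5 at offsets 14–17.
Offset 15 falls in char 5's range; it's byte 2 of F1 89 B9 B5 = 0x89.

0x89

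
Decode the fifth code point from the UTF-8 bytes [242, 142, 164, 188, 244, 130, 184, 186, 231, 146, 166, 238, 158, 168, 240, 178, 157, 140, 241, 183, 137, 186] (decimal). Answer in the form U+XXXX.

U+3274C

Offset 0: leading byte 0xF2 = 11110010 → 4-byte char #1 = F2 8E A4 BC.
Offset 4: leading byte 0xF4 = 11110100 → 4-byte char #2 = F4 82 B8 BA.
Offset 8: leading byte 0xE7 = 11100111 → 3-byte char #3 = E7 92 A6.
Offset 11: leading byte 0xEE = 11101110 → 3-byte char #4 = EE 9E A8.
Offset 14: leading byte 0xF0 = 11110000 → 4-byte char #5 = F0 B2 9D 8C.
Leading byte 0xF0 = 11110000 matches 11110xxx → 4-byte sequence.
Byte 1: 0xF0 = 11110000, payload 000 (3 bits).
Byte 2: 0xB2 = 10110010 (10xxxxxx ✓), payload 110010.
Byte 3: 0x9D = 10011101 (10xxxxxx ✓), payload 011101.
Byte 4: 0x8C = 10001100 (10xxxxxx ✓), payload 001100.
Concatenate: 000110010011101001100 = 0x3274C (21 bits → U+3274C).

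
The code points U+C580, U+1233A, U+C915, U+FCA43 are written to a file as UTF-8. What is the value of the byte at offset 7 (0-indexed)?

U+C580 → 3-byte form EC 96 80 at offsets 0–2.
U+1233A → 4-byte form F0 92 8C BA at offsets 3–6.
U+C915 → 3-byte form EC A4 95 at offsets 7–9.
Offset 7 falls in char 3's range; it's byte 1 of EC A4 95 = 0xEC.

0xEC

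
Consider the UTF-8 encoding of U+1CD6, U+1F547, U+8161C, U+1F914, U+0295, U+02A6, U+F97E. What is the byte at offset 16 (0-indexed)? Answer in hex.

0x95

U+1CD6 → 3-byte form E1 B3 96 at offsets 0–2.
U+1F547 → 4-byte form F0 9F 95 87 at offsets 3–6.
U+8161C → 4-byte form F2 81 98 9C at offsets 7–10.
U+1F914 → 4-byte form F0 9F A4 94 at offsets 11–14.
U+0295 → 2-byte form CA 95 at offsets 15–16.
Offset 16 falls in char 5's range; it's byte 2 of CA 95 = 0x95.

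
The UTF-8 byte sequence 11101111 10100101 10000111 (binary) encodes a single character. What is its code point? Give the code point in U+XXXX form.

U+F947

Leading byte 0xEF = 11101111 matches 1110xxxx → 3-byte sequence.
Byte 1: 0xEF = 11101111, payload 1111 (4 bits).
Byte 2: 0xA5 = 10100101 (10xxxxxx ✓), payload 100101.
Byte 3: 0x87 = 10000111 (10xxxxxx ✓), payload 000111.
Concatenate: 1111100101000111 = 0xF947 (16 bits → U+F947).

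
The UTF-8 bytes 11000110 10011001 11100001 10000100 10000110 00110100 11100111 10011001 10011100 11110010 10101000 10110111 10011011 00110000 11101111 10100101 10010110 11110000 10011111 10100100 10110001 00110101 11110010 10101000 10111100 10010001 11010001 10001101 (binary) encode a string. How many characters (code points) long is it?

Byte at offset 0: 0xC6 = 11000110 → 2-byte char (#1). Advance 2.
Byte at offset 2: 0xE1 = 11100001 → 3-byte char (#2). Advance 3.
Byte at offset 5: 0x34 = 00110100 → 1-byte char (#3). Advance 1.
Byte at offset 6: 0xE7 = 11100111 → 3-byte char (#4). Advance 3.
Byte at offset 9: 0xF2 = 11110010 → 4-byte char (#5). Advance 4.
Byte at offset 13: 0x30 = 00110000 → 1-byte char (#6). Advance 1.
Byte at offset 14: 0xEF = 11101111 → 3-byte char (#7). Advance 3.
Byte at offset 17: 0xF0 = 11110000 → 4-byte char (#8). Advance 4.
Byte at offset 21: 0x35 = 00110101 → 1-byte char (#9). Advance 1.
Byte at offset 22: 0xF2 = 11110010 → 4-byte char (#10). Advance 4.
Byte at offset 26: 0xD1 = 11010001 → 2-byte char (#11). Advance 2.
Reached end at offset 28 after 11 code points.

11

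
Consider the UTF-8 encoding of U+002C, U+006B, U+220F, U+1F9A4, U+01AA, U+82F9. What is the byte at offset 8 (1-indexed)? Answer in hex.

1-indexed offset 8 is 0-indexed offset 7.
U+002C → 1-byte form 2C at offsets 0–0.
U+006B → 1-byte form 6B at offsets 1–1.
U+220F → 3-byte form E2 88 8F at offsets 2–4.
U+1F9A4 → 4-byte form F0 9F A6 A4 at offsets 5–8.
Offset 7 falls in char 4's range; it's byte 3 of F0 9F A6 A4 = 0xA6.

0xA6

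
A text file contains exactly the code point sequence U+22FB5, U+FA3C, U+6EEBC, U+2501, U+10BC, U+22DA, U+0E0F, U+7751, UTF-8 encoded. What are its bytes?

F0 A2 BE B5 EF A8 BC F1 AE BA BC E2 94 81 E1 82 BC E2 8B 9A E0 B8 8F E7 9D 91

U+22FB5: 4-byte form → F0 A2 BE B5.
U+FA3C: 3-byte form → EF A8 BC.
U+6EEBC: 4-byte form → F1 AE BA BC.
U+2501: 3-byte form → E2 94 81.
U+10BC: 3-byte form → E1 82 BC.
U+22DA: 3-byte form → E2 8B 9A.
U+0E0F: 3-byte form → E0 B8 8F.
U+7751: 3-byte form → E7 9D 91.
Concatenated (26 bytes): F0 A2 BE B5 EF A8 BC F1 AE BA BC E2 94 81 E1 82 BC E2 8B 9A E0 B8 8F E7 9D 91.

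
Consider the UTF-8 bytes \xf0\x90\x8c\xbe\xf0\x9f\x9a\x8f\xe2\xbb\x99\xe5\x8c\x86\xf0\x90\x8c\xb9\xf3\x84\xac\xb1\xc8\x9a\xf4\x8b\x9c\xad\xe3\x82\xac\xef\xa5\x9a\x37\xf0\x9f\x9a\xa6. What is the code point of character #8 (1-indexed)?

Offset 0: leading byte 0xF0 = 11110000 → 4-byte char #1 = F0 90 8C BE.
Offset 4: leading byte 0xF0 = 11110000 → 4-byte char #2 = F0 9F 9A 8F.
Offset 8: leading byte 0xE2 = 11100010 → 3-byte char #3 = E2 BB 99.
Offset 11: leading byte 0xE5 = 11100101 → 3-byte char #4 = E5 8C 86.
Offset 14: leading byte 0xF0 = 11110000 → 4-byte char #5 = F0 90 8C B9.
Offset 18: leading byte 0xF3 = 11110011 → 4-byte char #6 = F3 84 AC B1.
Offset 22: leading byte 0xC8 = 11001000 → 2-byte char #7 = C8 9A.
Offset 24: leading byte 0xF4 = 11110100 → 4-byte char #8 = F4 8B 9C AD.
Leading byte 0xF4 = 11110100 matches 11110xxx → 4-byte sequence.
Byte 1: 0xF4 = 11110100, payload 100 (3 bits).
Byte 2: 0x8B = 10001011 (10xxxxxx ✓), payload 001011.
Byte 3: 0x9C = 10011100 (10xxxxxx ✓), payload 011100.
Byte 4: 0xAD = 10101101 (10xxxxxx ✓), payload 101101.
Concatenate: 100001011011100101101 = 0x10B72D (21 bits → U+10B72D).

U+10B72D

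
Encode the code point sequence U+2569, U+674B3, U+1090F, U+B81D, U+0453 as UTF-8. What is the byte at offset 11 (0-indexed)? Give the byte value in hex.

U+2569 → 3-byte form E2 95 A9 at offsets 0–2.
U+674B3 → 4-byte form F1 A7 92 B3 at offsets 3–6.
U+1090F → 4-byte form F0 90 A4 8F at offsets 7–10.
U+B81D → 3-byte form EB A0 9D at offsets 11–13.
Offset 11 falls in char 4's range; it's byte 1 of EB A0 9D = 0xEB.

0xEB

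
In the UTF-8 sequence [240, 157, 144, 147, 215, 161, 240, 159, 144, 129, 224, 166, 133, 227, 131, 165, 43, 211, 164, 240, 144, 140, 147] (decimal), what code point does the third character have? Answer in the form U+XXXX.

Offset 0: leading byte 0xF0 = 11110000 → 4-byte char #1 = F0 9D 90 93.
Offset 4: leading byte 0xD7 = 11010111 → 2-byte char #2 = D7 A1.
Offset 6: leading byte 0xF0 = 11110000 → 4-byte char #3 = F0 9F 90 81.
Leading byte 0xF0 = 11110000 matches 11110xxx → 4-byte sequence.
Byte 1: 0xF0 = 11110000, payload 000 (3 bits).
Byte 2: 0x9F = 10011111 (10xxxxxx ✓), payload 011111.
Byte 3: 0x90 = 10010000 (10xxxxxx ✓), payload 010000.
Byte 4: 0x81 = 10000001 (10xxxxxx ✓), payload 000001.
Concatenate: 000011111010000000001 = 0x1F401 (21 bits → U+1F401).

U+1F401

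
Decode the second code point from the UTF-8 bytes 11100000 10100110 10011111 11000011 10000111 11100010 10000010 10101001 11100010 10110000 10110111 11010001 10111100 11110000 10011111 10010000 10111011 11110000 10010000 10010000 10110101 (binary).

U+00C7

Offset 0: leading byte 0xE0 = 11100000 → 3-byte char #1 = E0 A6 9F.
Offset 3: leading byte 0xC3 = 11000011 → 2-byte char #2 = C3 87.
Leading byte 0xC3 = 11000011 matches 110xxxxx → 2-byte sequence.
Byte 1: 0xC3 = 11000011, payload 00011 (5 bits).
Byte 2: 0x87 = 10000111 (10xxxxxx ✓), payload 000111.
Concatenate: 00011000111 = 0xC7 (11 bits → U+00C7).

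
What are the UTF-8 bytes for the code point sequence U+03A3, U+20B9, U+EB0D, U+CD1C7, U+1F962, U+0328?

CE A3 E2 82 B9 EE AC 8D F3 8D 87 87 F0 9F A5 A2 CC A8

U+03A3: 2-byte form → CE A3.
U+20B9: 3-byte form → E2 82 B9.
U+EB0D: 3-byte form → EE AC 8D.
U+CD1C7: 4-byte form → F3 8D 87 87.
U+1F962: 4-byte form → F0 9F A5 A2.
U+0328: 2-byte form → CC A8.
Concatenated (18 bytes): CE A3 E2 82 B9 EE AC 8D F3 8D 87 87 F0 9F A5 A2 CC A8.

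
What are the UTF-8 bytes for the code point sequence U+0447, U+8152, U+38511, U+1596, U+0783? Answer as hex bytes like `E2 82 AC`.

U+0447: 2-byte form → D1 87.
U+8152: 3-byte form → E8 85 92.
U+38511: 4-byte form → F0 B8 94 91.
U+1596: 3-byte form → E1 96 96.
U+0783: 2-byte form → DE 83.
Concatenated (14 bytes): D1 87 E8 85 92 F0 B8 94 91 E1 96 96 DE 83.

D1 87 E8 85 92 F0 B8 94 91 E1 96 96 DE 83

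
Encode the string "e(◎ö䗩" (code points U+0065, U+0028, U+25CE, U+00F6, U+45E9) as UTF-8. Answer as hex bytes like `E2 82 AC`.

U+0065: 1-byte form → 65.
U+0028: 1-byte form → 28.
U+25CE: 3-byte form → E2 97 8E.
U+00F6: 2-byte form → C3 B6.
U+45E9: 3-byte form → E4 97 A9.
Concatenated (10 bytes): 65 28 E2 97 8E C3 B6 E4 97 A9.

65 28 E2 97 8E C3 B6 E4 97 A9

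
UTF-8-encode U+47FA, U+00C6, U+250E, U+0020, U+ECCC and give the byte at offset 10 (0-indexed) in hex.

U+47FA → 3-byte form E4 9F BA at offsets 0–2.
U+00C6 → 2-byte form C3 86 at offsets 3–4.
U+250E → 3-byte form E2 94 8E at offsets 5–7.
U+0020 → 1-byte form 20 at offsets 8–8.
U+ECCC → 3-byte form EE B3 8C at offsets 9–11.
Offset 10 falls in char 5's range; it's byte 2 of EE B3 8C = 0xB3.

0xB3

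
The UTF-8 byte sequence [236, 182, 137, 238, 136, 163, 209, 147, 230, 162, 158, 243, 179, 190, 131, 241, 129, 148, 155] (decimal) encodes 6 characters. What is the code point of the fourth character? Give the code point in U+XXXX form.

Offset 0: leading byte 0xEC = 11101100 → 3-byte char #1 = EC B6 89.
Offset 3: leading byte 0xEE = 11101110 → 3-byte char #2 = EE 88 A3.
Offset 6: leading byte 0xD1 = 11010001 → 2-byte char #3 = D1 93.
Offset 8: leading byte 0xE6 = 11100110 → 3-byte char #4 = E6 A2 9E.
Leading byte 0xE6 = 11100110 matches 1110xxxx → 3-byte sequence.
Byte 1: 0xE6 = 11100110, payload 0110 (4 bits).
Byte 2: 0xA2 = 10100010 (10xxxxxx ✓), payload 100010.
Byte 3: 0x9E = 10011110 (10xxxxxx ✓), payload 011110.
Concatenate: 0110100010011110 = 0x689E (16 bits → U+689E).

U+689E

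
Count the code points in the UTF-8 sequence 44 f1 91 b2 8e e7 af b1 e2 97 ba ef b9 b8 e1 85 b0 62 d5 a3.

Byte at offset 0: 0x44 = 01000100 → 1-byte char (#1). Advance 1.
Byte at offset 1: 0xF1 = 11110001 → 4-byte char (#2). Advance 4.
Byte at offset 5: 0xE7 = 11100111 → 3-byte char (#3). Advance 3.
Byte at offset 8: 0xE2 = 11100010 → 3-byte char (#4). Advance 3.
Byte at offset 11: 0xEF = 11101111 → 3-byte char (#5). Advance 3.
Byte at offset 14: 0xE1 = 11100001 → 3-byte char (#6). Advance 3.
Byte at offset 17: 0x62 = 01100010 → 1-byte char (#7). Advance 1.
Byte at offset 18: 0xD5 = 11010101 → 2-byte char (#8). Advance 2.
Reached end at offset 20 after 8 code points.

8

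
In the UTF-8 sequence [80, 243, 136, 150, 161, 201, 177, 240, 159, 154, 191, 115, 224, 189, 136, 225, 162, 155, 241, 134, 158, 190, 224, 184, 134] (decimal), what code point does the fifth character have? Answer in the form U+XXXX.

U+0073

Offset 0: leading byte 0x50 = 01010000 → 1-byte char #1 = 50.
Offset 1: leading byte 0xF3 = 11110011 → 4-byte char #2 = F3 88 96 A1.
Offset 5: leading byte 0xC9 = 11001001 → 2-byte char #3 = C9 B1.
Offset 7: leading byte 0xF0 = 11110000 → 4-byte char #4 = F0 9F 9A BF.
Offset 11: leading byte 0x73 = 01110011 → 1-byte char #5 = 73.
Leading byte 0x73 = 01110011 matches 0xxxxxxx → 1-byte sequence.
Byte 1: 0x73 = 01110011, payload 1110011 (7 bits).
Concatenate: 1110011 = 0x73 (7 bits → U+0073).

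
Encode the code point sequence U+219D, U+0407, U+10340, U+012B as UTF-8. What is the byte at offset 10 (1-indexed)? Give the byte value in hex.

0xC4

1-indexed offset 10 is 0-indexed offset 9.
U+219D → 3-byte form E2 86 9D at offsets 0–2.
U+0407 → 2-byte form D0 87 at offsets 3–4.
U+10340 → 4-byte form F0 90 8D 80 at offsets 5–8.
U+012B → 2-byte form C4 AB at offsets 9–10.
Offset 9 falls in char 4's range; it's byte 1 of C4 AB = 0xC4.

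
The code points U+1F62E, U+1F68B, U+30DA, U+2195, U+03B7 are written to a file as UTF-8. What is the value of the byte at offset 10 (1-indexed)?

0x83

1-indexed offset 10 is 0-indexed offset 9.
U+1F62E → 4-byte form F0 9F 98 AE at offsets 0–3.
U+1F68B → 4-byte form F0 9F 9A 8B at offsets 4–7.
U+30DA → 3-byte form E3 83 9A at offsets 8–10.
Offset 9 falls in char 3's range; it's byte 2 of E3 83 9A = 0x83.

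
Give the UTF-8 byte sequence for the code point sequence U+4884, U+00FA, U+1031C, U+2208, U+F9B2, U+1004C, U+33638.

U+4884: 3-byte form → E4 A2 84.
U+00FA: 2-byte form → C3 BA.
U+1031C: 4-byte form → F0 90 8C 9C.
U+2208: 3-byte form → E2 88 88.
U+F9B2: 3-byte form → EF A6 B2.
U+1004C: 4-byte form → F0 90 81 8C.
U+33638: 4-byte form → F0 B3 98 B8.
Concatenated (23 bytes): E4 A2 84 C3 BA F0 90 8C 9C E2 88 88 EF A6 B2 F0 90 81 8C F0 B3 98 B8.

E4 A2 84 C3 BA F0 90 8C 9C E2 88 88 EF A6 B2 F0 90 81 8C F0 B3 98 B8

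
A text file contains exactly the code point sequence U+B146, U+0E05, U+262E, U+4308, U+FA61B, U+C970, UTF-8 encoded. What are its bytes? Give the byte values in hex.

EB 85 86 E0 B8 85 E2 98 AE E4 8C 88 F3 BA 98 9B EC A5 B0

U+B146: 3-byte form → EB 85 86.
U+0E05: 3-byte form → E0 B8 85.
U+262E: 3-byte form → E2 98 AE.
U+4308: 3-byte form → E4 8C 88.
U+FA61B: 4-byte form → F3 BA 98 9B.
U+C970: 3-byte form → EC A5 B0.
Concatenated (19 bytes): EB 85 86 E0 B8 85 E2 98 AE E4 8C 88 F3 BA 98 9B EC A5 B0.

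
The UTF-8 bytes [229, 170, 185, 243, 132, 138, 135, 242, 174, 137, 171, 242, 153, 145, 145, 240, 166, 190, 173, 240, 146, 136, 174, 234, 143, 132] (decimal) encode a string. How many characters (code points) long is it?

7

Byte at offset 0: 0xE5 = 11100101 → 3-byte char (#1). Advance 3.
Byte at offset 3: 0xF3 = 11110011 → 4-byte char (#2). Advance 4.
Byte at offset 7: 0xF2 = 11110010 → 4-byte char (#3). Advance 4.
Byte at offset 11: 0xF2 = 11110010 → 4-byte char (#4). Advance 4.
Byte at offset 15: 0xF0 = 11110000 → 4-byte char (#5). Advance 4.
Byte at offset 19: 0xF0 = 11110000 → 4-byte char (#6). Advance 4.
Byte at offset 23: 0xEA = 11101010 → 3-byte char (#7). Advance 3.
Reached end at offset 26 after 7 code points.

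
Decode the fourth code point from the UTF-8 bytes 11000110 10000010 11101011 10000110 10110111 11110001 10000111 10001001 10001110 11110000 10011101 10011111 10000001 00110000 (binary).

Offset 0: leading byte 0xC6 = 11000110 → 2-byte char #1 = C6 82.
Offset 2: leading byte 0xEB = 11101011 → 3-byte char #2 = EB 86 B7.
Offset 5: leading byte 0xF1 = 11110001 → 4-byte char #3 = F1 87 89 8E.
Offset 9: leading byte 0xF0 = 11110000 → 4-byte char #4 = F0 9D 9F 81.
Leading byte 0xF0 = 11110000 matches 11110xxx → 4-byte sequence.
Byte 1: 0xF0 = 11110000, payload 000 (3 bits).
Byte 2: 0x9D = 10011101 (10xxxxxx ✓), payload 011101.
Byte 3: 0x9F = 10011111 (10xxxxxx ✓), payload 011111.
Byte 4: 0x81 = 10000001 (10xxxxxx ✓), payload 000001.
Concatenate: 000011101011111000001 = 0x1D7C1 (21 bits → U+1D7C1).

U+1D7C1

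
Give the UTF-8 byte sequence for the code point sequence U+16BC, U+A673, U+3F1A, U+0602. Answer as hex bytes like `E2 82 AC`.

U+16BC: 3-byte form → E1 9A BC.
U+A673: 3-byte form → EA 99 B3.
U+3F1A: 3-byte form → E3 BC 9A.
U+0602: 2-byte form → D8 82.
Concatenated (11 bytes): E1 9A BC EA 99 B3 E3 BC 9A D8 82.

E1 9A BC EA 99 B3 E3 BC 9A D8 82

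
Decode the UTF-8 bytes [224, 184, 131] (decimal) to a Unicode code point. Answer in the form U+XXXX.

U+0E03

Leading byte 0xE0 = 11100000 matches 1110xxxx → 3-byte sequence.
Byte 1: 0xE0 = 11100000, payload 0000 (4 bits).
Byte 2: 0xB8 = 10111000 (10xxxxxx ✓), payload 111000.
Byte 3: 0x83 = 10000011 (10xxxxxx ✓), payload 000011.
Concatenate: 0000111000000011 = 0xE03 (16 bits → U+0E03).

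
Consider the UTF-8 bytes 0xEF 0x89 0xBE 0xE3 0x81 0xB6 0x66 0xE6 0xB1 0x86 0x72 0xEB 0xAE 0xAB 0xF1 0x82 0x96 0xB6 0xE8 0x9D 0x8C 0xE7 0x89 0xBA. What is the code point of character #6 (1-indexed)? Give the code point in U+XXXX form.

Offset 0: leading byte 0xEF = 11101111 → 3-byte char #1 = EF 89 BE.
Offset 3: leading byte 0xE3 = 11100011 → 3-byte char #2 = E3 81 B6.
Offset 6: leading byte 0x66 = 01100110 → 1-byte char #3 = 66.
Offset 7: leading byte 0xE6 = 11100110 → 3-byte char #4 = E6 B1 86.
Offset 10: leading byte 0x72 = 01110010 → 1-byte char #5 = 72.
Offset 11: leading byte 0xEB = 11101011 → 3-byte char #6 = EB AE AB.
Leading byte 0xEB = 11101011 matches 1110xxxx → 3-byte sequence.
Byte 1: 0xEB = 11101011, payload 1011 (4 bits).
Byte 2: 0xAE = 10101110 (10xxxxxx ✓), payload 101110.
Byte 3: 0xAB = 10101011 (10xxxxxx ✓), payload 101011.
Concatenate: 1011101110101011 = 0xBBAB (16 bits → U+BBAB).

U+BBAB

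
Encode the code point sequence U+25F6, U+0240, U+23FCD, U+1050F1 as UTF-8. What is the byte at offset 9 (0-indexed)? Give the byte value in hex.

U+25F6 → 3-byte form E2 97 B6 at offsets 0–2.
U+0240 → 2-byte form C9 80 at offsets 3–4.
U+23FCD → 4-byte form F0 A3 BF 8D at offsets 5–8.
U+1050F1 → 4-byte form F4 85 83 B1 at offsets 9–12.
Offset 9 falls in char 4's range; it's byte 1 of F4 85 83 B1 = 0xF4.

0xF4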